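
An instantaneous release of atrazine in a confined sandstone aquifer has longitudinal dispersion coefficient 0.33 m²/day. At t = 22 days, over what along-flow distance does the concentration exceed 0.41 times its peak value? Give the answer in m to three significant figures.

10.2 m

The plume is Gaussian with σ = √(2Dt) = √(2 × 0.33 × 22) = 3.811 m.
C/C_peak = exp(−Δx²/(2σ²)) = 0.41 ⇒ Δx = σ·√(−2 ln 0.41) = 3.811 × 1.335 = 5.088 m.
Width = 2Δx = 10.2 m.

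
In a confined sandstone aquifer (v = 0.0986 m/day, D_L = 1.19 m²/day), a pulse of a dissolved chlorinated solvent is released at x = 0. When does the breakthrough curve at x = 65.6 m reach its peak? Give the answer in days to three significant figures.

554 days

For the 1D instantaneous-source solution, setting ∂C/∂t = 0 at fixed x gives v²t² + 2Dt − x² = 0, so t = (√(D² + v²x²) − D)/v².
√(D² + v²x²) = √(1.19² + 0.0986² × 65.6²) = 6.577; v² = 0.00972196.
t = (6.577 − 1.19)/0.00972196 = 554 days (vs. the pure-advection estimate x/v = 665 d).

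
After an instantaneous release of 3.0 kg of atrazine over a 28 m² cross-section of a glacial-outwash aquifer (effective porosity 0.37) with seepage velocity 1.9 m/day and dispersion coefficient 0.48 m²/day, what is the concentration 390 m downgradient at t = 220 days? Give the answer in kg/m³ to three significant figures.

For an instantaneous plane source, C(x,t) = M/(n_e·A·√(4πDt)) · exp(−(x−vt)²/(4Dt)), with n_e·A the pore (flow) area.
Plume center vt = 1.9 × 220 = 418 m, so the well at 390 m is 28 m upgradient of the peak.
√(4πDt) = 36.43 m, giving peak height M/(n_e·A·√(4πDt)) = 3.0/(0.37 × 28 × 36.43) = 0.007949 kg/m³.
(x−vt)²/(4Dt) = (-28)²/(4 × 0.48 × 220) = 1.856; exp(−1.856) = 0.1563.
C = 0.007949 × 0.1563 = 0.00124 kg/m³.

0.00124 kg/m³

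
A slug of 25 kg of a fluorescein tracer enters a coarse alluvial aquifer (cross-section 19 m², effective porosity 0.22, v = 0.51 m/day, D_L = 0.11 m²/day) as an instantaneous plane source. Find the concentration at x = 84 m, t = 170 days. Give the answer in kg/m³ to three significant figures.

0.354 kg/m³

For an instantaneous plane source, C(x,t) = M/(n_e·A·√(4πDt)) · exp(−(x−vt)²/(4Dt)), with n_e·A the pore (flow) area.
Plume center vt = 0.51 × 170 = 86.7 m, so the well at 84 m is 2.7 m upgradient of the peak.
√(4πDt) = 15.33 m, giving peak height M/(n_e·A·√(4πDt)) = 25/(0.22 × 19 × 15.33) = 0.3901 kg/m³.
(x−vt)²/(4Dt) = (-2.7)²/(4 × 0.11 × 170) = 0.09746; exp(−0.09746) = 0.9071.
C = 0.3901 × 0.9071 = 0.354 kg/m³.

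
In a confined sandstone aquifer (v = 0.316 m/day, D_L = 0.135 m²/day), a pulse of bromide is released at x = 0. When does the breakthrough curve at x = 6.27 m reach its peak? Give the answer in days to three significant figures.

For the 1D instantaneous-source solution, setting ∂C/∂t = 0 at fixed x gives v²t² + 2Dt − x² = 0, so t = (√(D² + v²x²) − D)/v².
√(D² + v²x²) = √(0.135² + 0.316² × 6.27²) = 1.986; v² = 0.099856.
t = (1.986 − 0.135)/0.099856 = 18.5 days (vs. the pure-advection estimate x/v = 19.8 d).

18.5 days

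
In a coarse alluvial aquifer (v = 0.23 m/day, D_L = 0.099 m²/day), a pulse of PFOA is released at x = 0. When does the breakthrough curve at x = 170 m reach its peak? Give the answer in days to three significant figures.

737 days

For the 1D instantaneous-source solution, setting ∂C/∂t = 0 at fixed x gives v²t² + 2Dt − x² = 0, so t = (√(D² + v²x²) − D)/v².
√(D² + v²x²) = √(0.099² + 0.23² × 170²) = 39.10; v² = 0.0529.
t = (39.10 − 0.099)/0.0529 = 737 days (vs. the pure-advection estimate x/v = 739 d).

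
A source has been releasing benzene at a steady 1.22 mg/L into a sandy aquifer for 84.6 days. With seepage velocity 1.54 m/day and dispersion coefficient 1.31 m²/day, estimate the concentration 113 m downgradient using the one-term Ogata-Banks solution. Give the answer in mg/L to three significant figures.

For a continuous step input, C/C₀ ≈ ½·erfc((x−vt)/(2√(Dt))).
vt = 1.54 × 84.6 = 130.284 m and 2√(Dt) = 2√(1.31 × 84.6) = 21.05 m.
Argument (x−vt)/(2√(Dt)) = (113 − 130.284)/21.05 = -0.8211; ½·erfc(-0.8211) = 0.8772.
C = 1.22 × 0.8772 = 1.07 mg/L.

1.07 mg/L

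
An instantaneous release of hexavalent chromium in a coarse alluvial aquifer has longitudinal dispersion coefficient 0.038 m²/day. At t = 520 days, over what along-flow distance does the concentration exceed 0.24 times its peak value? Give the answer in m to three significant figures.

The plume is Gaussian with σ = √(2Dt) = √(2 × 0.038 × 520) = 6.286 m.
C/C_peak = exp(−Δx²/(2σ²)) = 0.24 ⇒ Δx = σ·√(−2 ln 0.24) = 6.286 × 1.689 = 10.62 m.
Width = 2Δx = 21.2 m.

21.2 m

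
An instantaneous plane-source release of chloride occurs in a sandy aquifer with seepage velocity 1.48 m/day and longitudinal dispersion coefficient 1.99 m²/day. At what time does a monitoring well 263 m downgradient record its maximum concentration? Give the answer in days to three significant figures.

177 days

For the 1D instantaneous-source solution, setting ∂C/∂t = 0 at fixed x gives v²t² + 2Dt − x² = 0, so t = (√(D² + v²x²) − D)/v².
√(D² + v²x²) = √(1.99² + 1.48² × 263²) = 389.2; v² = 2.1904.
t = (389.2 − 1.99)/2.1904 = 177 days (vs. the pure-advection estimate x/v = 178 d).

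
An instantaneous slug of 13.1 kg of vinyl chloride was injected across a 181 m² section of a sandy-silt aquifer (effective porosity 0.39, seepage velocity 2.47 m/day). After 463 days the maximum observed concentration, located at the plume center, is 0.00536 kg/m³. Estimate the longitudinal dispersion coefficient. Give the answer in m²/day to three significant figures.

0.206 m²/day

At the plume center C_max = M/(n_e·A·√(4πDt)), so D = M²/(4πt·(n_e·A·C_max)²).
n_e·A·C_max = 0.39 × 181 × 0.00536 = 0.3784 kg/m.
D = 13.1²/(4π × 463 × 0.3784²) = 0.206 m²/day.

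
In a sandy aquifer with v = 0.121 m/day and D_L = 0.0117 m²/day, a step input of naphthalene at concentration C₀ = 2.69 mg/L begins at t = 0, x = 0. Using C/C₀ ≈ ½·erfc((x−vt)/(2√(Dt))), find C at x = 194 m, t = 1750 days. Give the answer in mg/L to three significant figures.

For a continuous step input, C/C₀ ≈ ½·erfc((x−vt)/(2√(Dt))).
vt = 0.121 × 1750 = 211.75 m and 2√(Dt) = 2√(0.0117 × 1750) = 9.050 m.
Argument (x−vt)/(2√(Dt)) = (194 − 211.75)/9.050 = -1.961; ½·erfc(-1.961) = 0.9972.
C = 2.69 × 0.9972 = 2.68 mg/L.

2.68 mg/L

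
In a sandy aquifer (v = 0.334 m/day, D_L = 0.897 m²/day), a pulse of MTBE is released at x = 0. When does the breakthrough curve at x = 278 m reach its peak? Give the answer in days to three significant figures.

For the 1D instantaneous-source solution, setting ∂C/∂t = 0 at fixed x gives v²t² + 2Dt − x² = 0, so t = (√(D² + v²x²) − D)/v².
√(D² + v²x²) = √(0.897² + 0.334² × 278²) = 92.86; v² = 0.111556.
t = (92.86 − 0.897)/0.111556 = 824 days (vs. the pure-advection estimate x/v = 832 d).

824 days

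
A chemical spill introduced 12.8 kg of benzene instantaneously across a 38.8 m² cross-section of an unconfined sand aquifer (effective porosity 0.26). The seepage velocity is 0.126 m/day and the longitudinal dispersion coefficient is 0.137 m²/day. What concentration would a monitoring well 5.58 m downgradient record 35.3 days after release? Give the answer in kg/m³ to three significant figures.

0.152 kg/m³

For an instantaneous plane source, C(x,t) = M/(n_e·A·√(4πDt)) · exp(−(x−vt)²/(4Dt)), with n_e·A the pore (flow) area.
Plume center vt = 0.126 × 35.3 = 4.4478 m, so the well at 5.58 m is 1.1322 m downgradient of the peak.
√(4πDt) = 7.796 m, giving peak height M/(n_e·A·√(4πDt)) = 12.8/(0.26 × 38.8 × 7.796) = 0.1628 kg/m³.
(x−vt)²/(4Dt) = (1.1322)²/(4 × 0.137 × 35.3) = 0.06627; exp(−0.06627) = 0.9359.
C = 0.1628 × 0.9359 = 0.152 kg/m³.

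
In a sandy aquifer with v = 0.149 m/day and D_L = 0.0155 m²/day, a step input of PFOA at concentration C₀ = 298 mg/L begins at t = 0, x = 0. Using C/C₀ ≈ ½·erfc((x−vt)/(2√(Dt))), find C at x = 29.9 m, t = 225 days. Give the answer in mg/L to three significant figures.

For a continuous step input, C/C₀ ≈ ½·erfc((x−vt)/(2√(Dt))).
vt = 0.149 × 225 = 33.525 m and 2√(Dt) = 2√(0.0155 × 225) = 3.735 m.
Argument (x−vt)/(2√(Dt)) = (29.9 − 33.525)/3.735 = -0.9705; ½·erfc(-0.9705) = 0.9150.
C = 298 × 0.9150 = 273 mg/L.

273 mg/L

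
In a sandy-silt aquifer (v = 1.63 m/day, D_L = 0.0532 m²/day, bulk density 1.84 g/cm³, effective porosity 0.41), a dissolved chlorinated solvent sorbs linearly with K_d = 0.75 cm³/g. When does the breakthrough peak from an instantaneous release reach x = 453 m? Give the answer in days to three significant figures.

Retardation factor R = 1 + ρ_b·K_d/n = 1 + 1.84 × 0.75/0.41 = 4.366.
Sorption retards both mechanisms: v_R = v/R = 0.3733 m/day, D_R = D/R = 0.01219 m²/day.
Peak time from v_R²t² + 2D_R t − x² = 0: t = (√(D_R² + v_R²x²) − D_R)/v_R².
√(D_R² + v_R²x²) = √(0.01219² + 0.3733² × 453²) = 169.1; v_R² = 0.1394.
t = (169.1 − 0.01219)/0.1394 = 1210 days.

1210 days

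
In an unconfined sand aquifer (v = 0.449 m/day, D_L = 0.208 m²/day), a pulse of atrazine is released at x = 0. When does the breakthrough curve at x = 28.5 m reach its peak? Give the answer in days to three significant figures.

For the 1D instantaneous-source solution, setting ∂C/∂t = 0 at fixed x gives v²t² + 2Dt − x² = 0, so t = (√(D² + v²x²) − D)/v².
√(D² + v²x²) = √(0.208² + 0.449² × 28.5²) = 12.80; v² = 0.201601.
t = (12.80 − 0.208)/0.201601 = 62.5 days (vs. the pure-advection estimate x/v = 63.5 d).

62.5 days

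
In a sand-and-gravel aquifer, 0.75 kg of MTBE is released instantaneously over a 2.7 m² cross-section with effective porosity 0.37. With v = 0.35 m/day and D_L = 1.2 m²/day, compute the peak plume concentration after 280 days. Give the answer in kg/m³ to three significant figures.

0.0116 kg/m³

The peak of an instantaneous 1D plume sits at x = vt; there the Gaussian factor is 1 and C_max = M/(n_e·A·√(4πDt)), where n_e·A is the pore area the mass is dissolved in.
√(4πDt) = √(4π × 1.2 × 280) = 64.98 m, so C_max = 0.75/(0.37 × 2.7 × 64.98) = 0.0116 kg/m³.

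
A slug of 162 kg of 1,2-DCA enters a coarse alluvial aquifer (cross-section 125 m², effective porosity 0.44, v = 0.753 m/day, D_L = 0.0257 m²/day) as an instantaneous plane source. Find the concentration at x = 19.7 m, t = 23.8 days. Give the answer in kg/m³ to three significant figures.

For an instantaneous plane source, C(x,t) = M/(n_e·A·√(4πDt)) · exp(−(x−vt)²/(4Dt)), with n_e·A the pore (flow) area.
Plume center vt = 0.753 × 23.8 = 17.9214 m, so the well at 19.7 m is 1.7786 m downgradient of the peak.
√(4πDt) = 2.772 m, giving peak height M/(n_e·A·√(4πDt)) = 162/(0.44 × 125 × 2.772) = 1.063 kg/m³.
(x−vt)²/(4Dt) = (1.7786)²/(4 × 0.0257 × 23.8) = 1.293; exp(−1.293) = 0.2744.
C = 1.063 × 0.2744 = 0.292 kg/m³.

0.292 kg/m³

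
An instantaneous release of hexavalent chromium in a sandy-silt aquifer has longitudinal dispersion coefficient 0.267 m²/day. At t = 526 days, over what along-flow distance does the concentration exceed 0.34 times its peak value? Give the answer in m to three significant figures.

49.2 m

The plume is Gaussian with σ = √(2Dt) = √(2 × 0.267 × 526) = 16.76 m.
C/C_peak = exp(−Δx²/(2σ²)) = 0.34 ⇒ Δx = σ·√(−2 ln 0.34) = 16.76 × 1.469 = 24.62 m.
Width = 2Δx = 49.2 m.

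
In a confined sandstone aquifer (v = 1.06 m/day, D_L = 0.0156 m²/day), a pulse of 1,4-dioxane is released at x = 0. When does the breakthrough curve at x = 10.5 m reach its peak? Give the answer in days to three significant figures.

For the 1D instantaneous-source solution, setting ∂C/∂t = 0 at fixed x gives v²t² + 2Dt − x² = 0, so t = (√(D² + v²x²) − D)/v².
√(D² + v²x²) = √(0.0156² + 1.06² × 10.5²) = 11.13; v² = 1.1236.
t = (11.13 − 0.0156)/1.1236 = 9.89 days (vs. the pure-advection estimate x/v = 9.91 d).

9.89 days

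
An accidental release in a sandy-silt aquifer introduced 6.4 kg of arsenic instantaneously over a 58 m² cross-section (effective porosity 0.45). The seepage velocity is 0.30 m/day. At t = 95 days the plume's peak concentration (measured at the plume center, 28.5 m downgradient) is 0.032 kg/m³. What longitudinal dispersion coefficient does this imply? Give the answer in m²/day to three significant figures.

At the plume center C_max = M/(n_e·A·√(4πDt)), so D = M²/(4πt·(n_e·A·C_max)²).
n_e·A·C_max = 0.45 × 58 × 0.032 = 0.8352 kg/m.
D = 6.4²/(4π × 95 × 0.8352²) = 0.0492 m²/day.

0.0492 m²/day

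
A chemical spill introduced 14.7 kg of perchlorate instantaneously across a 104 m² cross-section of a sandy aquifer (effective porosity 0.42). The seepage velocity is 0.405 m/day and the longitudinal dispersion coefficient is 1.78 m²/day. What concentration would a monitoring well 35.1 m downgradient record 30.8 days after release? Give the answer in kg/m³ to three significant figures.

0.00124 kg/m³

For an instantaneous plane source, C(x,t) = M/(n_e·A·√(4πDt)) · exp(−(x−vt)²/(4Dt)), with n_e·A the pore (flow) area.
Plume center vt = 0.405 × 30.8 = 12.474 m, so the well at 35.1 m is 22.626 m downgradient of the peak.
√(4πDt) = 26.25 m, giving peak height M/(n_e·A·√(4πDt)) = 14.7/(0.42 × 104 × 26.25) = 0.01282 kg/m³.
(x−vt)²/(4Dt) = (22.626)²/(4 × 1.78 × 30.8) = 2.334; exp(−2.334) = 0.09691.
C = 0.01282 × 0.09691 = 0.00124 kg/m³.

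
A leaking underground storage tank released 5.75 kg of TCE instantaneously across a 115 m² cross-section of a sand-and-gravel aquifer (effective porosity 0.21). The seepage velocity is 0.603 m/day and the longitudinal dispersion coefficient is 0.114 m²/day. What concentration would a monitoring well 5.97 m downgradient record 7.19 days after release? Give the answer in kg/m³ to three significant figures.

0.0328 kg/m³

For an instantaneous plane source, C(x,t) = M/(n_e·A·√(4πDt)) · exp(−(x−vt)²/(4Dt)), with n_e·A the pore (flow) area.
Plume center vt = 0.603 × 7.19 = 4.33557 m, so the well at 5.97 m is 1.63443 m downgradient of the peak.
√(4πDt) = 3.209 m, giving peak height M/(n_e·A·√(4πDt)) = 5.75/(0.21 × 115 × 3.209) = 0.07420 kg/m³.
(x−vt)²/(4Dt) = (1.63443)²/(4 × 0.114 × 7.19) = 0.8148; exp(−0.8148) = 0.4427.
C = 0.07420 × 0.4427 = 0.0328 kg/m³.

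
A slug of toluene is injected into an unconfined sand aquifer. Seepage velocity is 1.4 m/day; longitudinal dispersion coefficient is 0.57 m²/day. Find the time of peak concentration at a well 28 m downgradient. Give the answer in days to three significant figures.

19.7 days

For the 1D instantaneous-source solution, setting ∂C/∂t = 0 at fixed x gives v²t² + 2Dt − x² = 0, so t = (√(D² + v²x²) − D)/v².
√(D² + v²x²) = √(0.57² + 1.4² × 28²) = 39.20; v² = 1.96.
t = (39.20 − 0.57)/1.96 = 19.7 days (vs. the pure-advection estimate x/v = 20.0 d).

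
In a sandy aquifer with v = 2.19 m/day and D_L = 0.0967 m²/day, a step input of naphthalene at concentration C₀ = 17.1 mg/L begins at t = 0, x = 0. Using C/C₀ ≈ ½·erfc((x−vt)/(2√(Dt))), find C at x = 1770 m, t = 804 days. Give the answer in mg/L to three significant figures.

3.92 mg/L

For a continuous step input, C/C₀ ≈ ½·erfc((x−vt)/(2√(Dt))).
vt = 2.19 × 804 = 1760.76 m and 2√(Dt) = 2√(0.0967 × 804) = 17.63 m.
Argument (x−vt)/(2√(Dt)) = (1770 − 1760.76)/17.63 = 0.5241; ½·erfc(0.5241) = 0.2293.
C = 17.1 × 0.2293 = 3.92 mg/L.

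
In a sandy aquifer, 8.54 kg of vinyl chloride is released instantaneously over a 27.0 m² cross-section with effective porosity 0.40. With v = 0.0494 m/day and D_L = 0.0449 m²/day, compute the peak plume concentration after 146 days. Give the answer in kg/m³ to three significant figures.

0.0871 kg/m³

The peak of an instantaneous 1D plume sits at x = vt; there the Gaussian factor is 1 and C_max = M/(n_e·A·√(4πDt)), where n_e·A is the pore area the mass is dissolved in.
√(4πDt) = √(4π × 0.0449 × 146) = 9.076 m, so C_max = 8.54/(0.40 × 27.0 × 9.076) = 0.0871 kg/m³.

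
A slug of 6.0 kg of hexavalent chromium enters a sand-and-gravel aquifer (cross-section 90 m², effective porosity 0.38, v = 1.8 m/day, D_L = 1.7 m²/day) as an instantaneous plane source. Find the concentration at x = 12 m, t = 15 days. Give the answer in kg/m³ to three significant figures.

For an instantaneous plane source, C(x,t) = M/(n_e·A·√(4πDt)) · exp(−(x−vt)²/(4Dt)), with n_e·A the pore (flow) area.
Plume center vt = 1.8 × 15 = 27 m, so the well at 12 m is 15 m upgradient of the peak.
√(4πDt) = 17.90 m, giving peak height M/(n_e·A·√(4πDt)) = 6.0/(0.38 × 90 × 17.90) = 0.009801 kg/m³.
(x−vt)²/(4Dt) = (-15)²/(4 × 1.7 × 15) = 2.206; exp(−2.206) = 0.1101.
C = 0.009801 × 0.1101 = 0.00108 kg/m³.

0.00108 kg/m³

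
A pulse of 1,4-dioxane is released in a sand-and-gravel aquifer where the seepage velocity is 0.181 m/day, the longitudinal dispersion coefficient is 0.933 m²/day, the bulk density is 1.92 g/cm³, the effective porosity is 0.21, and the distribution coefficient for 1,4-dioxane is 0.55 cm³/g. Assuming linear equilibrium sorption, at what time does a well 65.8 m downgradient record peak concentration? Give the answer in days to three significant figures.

2030 days

Retardation factor R = 1 + ρ_b·K_d/n = 1 + 1.92 × 0.55/0.21 = 6.029.
Sorption retards both mechanisms: v_R = v/R = 0.03002 m/day, D_R = D/R = 0.1548 m²/day.
Peak time from v_R²t² + 2D_R t − x² = 0: t = (√(D_R² + v_R²x²) − D_R)/v_R².
√(D_R² + v_R²x²) = √(0.1548² + 0.03002² × 65.8²) = 1.981; v_R² = 0.0009012.
t = (1.981 − 0.1548)/0.0009012 = 2030 days.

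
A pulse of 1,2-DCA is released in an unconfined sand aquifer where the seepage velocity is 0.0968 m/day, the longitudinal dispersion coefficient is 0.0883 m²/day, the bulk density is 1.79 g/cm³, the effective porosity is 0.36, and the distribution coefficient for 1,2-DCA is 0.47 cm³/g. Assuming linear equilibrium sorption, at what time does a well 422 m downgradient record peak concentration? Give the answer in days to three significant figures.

Retardation factor R = 1 + ρ_b·K_d/n = 1 + 1.79 × 0.47/0.36 = 3.337.
Sorption retards both mechanisms: v_R = v/R = 0.02901 m/day, D_R = D/R = 0.02646 m²/day.
Peak time from v_R²t² + 2D_R t − x² = 0: t = (√(D_R² + v_R²x²) − D_R)/v_R².
√(D_R² + v_R²x²) = √(0.02646² + 0.02901² × 422²) = 12.24; v_R² = 0.0008416.
t = (12.24 − 0.02646)/0.0008416 = 14500 days.

14500 days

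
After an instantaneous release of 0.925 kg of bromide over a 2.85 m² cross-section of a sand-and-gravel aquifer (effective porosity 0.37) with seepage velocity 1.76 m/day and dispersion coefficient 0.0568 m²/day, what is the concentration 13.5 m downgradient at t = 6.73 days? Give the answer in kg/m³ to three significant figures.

0.0667 kg/m³

For an instantaneous plane source, C(x,t) = M/(n_e·A·√(4πDt)) · exp(−(x−vt)²/(4Dt)), with n_e·A the pore (flow) area.
Plume center vt = 1.76 × 6.73 = 11.8448 m, so the well at 13.5 m is 1.6552 m downgradient of the peak.
√(4πDt) = 2.192 m, giving peak height M/(n_e·A·√(4πDt)) = 0.925/(0.37 × 2.85 × 2.192) = 0.4002 kg/m³.
(x−vt)²/(4Dt) = (1.6552)²/(4 × 0.0568 × 6.73) = 1.792; exp(−1.792) = 0.1666.
C = 0.4002 × 0.1666 = 0.0667 kg/m³.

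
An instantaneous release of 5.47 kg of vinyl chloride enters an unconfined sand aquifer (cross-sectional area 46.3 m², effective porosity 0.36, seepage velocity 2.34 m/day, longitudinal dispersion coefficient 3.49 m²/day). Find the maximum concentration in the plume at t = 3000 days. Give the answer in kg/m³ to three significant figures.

The peak of an instantaneous 1D plume sits at x = vt; there the Gaussian factor is 1 and C_max = M/(n_e·A·√(4πDt)), where n_e·A is the pore area the mass is dissolved in.
√(4πDt) = √(4π × 3.49 × 3000) = 362.7 m, so C_max = 5.47/(0.36 × 46.3 × 362.7) = 0.000905 kg/m³.

0.000905 kg/m³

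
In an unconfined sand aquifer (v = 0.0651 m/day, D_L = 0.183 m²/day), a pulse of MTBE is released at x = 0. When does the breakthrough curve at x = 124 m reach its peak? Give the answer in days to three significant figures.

1860 days

For the 1D instantaneous-source solution, setting ∂C/∂t = 0 at fixed x gives v²t² + 2Dt − x² = 0, so t = (√(D² + v²x²) − D)/v².
√(D² + v²x²) = √(0.183² + 0.0651² × 124²) = 8.074; v² = 0.00423801.
t = (8.074 − 0.183)/0.00423801 = 1860 days (vs. the pure-advection estimate x/v = 1900 d).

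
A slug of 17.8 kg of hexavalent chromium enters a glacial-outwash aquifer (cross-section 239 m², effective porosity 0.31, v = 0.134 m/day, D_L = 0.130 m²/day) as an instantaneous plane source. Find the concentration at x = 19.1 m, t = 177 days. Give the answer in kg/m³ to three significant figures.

0.0112 kg/m³

For an instantaneous plane source, C(x,t) = M/(n_e·A·√(4πDt)) · exp(−(x−vt)²/(4Dt)), with n_e·A the pore (flow) area.
Plume center vt = 0.134 × 177 = 23.718 m, so the well at 19.1 m is 4.618 m upgradient of the peak.
√(4πDt) = 17.00 m, giving peak height M/(n_e·A·√(4πDt)) = 17.8/(0.31 × 239 × 17.00) = 0.01413 kg/m³.
(x−vt)²/(4Dt) = (-4.618)²/(4 × 0.130 × 177) = 0.2317; exp(−0.2317) = 0.7932.
C = 0.01413 × 0.7932 = 0.0112 kg/m³.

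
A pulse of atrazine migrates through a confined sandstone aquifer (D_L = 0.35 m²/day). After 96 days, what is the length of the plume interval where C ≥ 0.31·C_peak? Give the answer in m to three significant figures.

The plume is Gaussian with σ = √(2Dt) = √(2 × 0.35 × 96) = 8.198 m.
C/C_peak = exp(−Δx²/(2σ²)) = 0.31 ⇒ Δx = σ·√(−2 ln 0.31) = 8.198 × 1.530 = 12.54 m.
Width = 2Δx = 25.1 m.

25.1 m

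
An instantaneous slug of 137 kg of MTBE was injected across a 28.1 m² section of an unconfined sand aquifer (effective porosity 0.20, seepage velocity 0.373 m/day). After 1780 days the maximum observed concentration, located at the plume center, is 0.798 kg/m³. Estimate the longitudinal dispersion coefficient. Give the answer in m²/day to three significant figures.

0.0417 m²/day

At the plume center C_max = M/(n_e·A·√(4πDt)), so D = M²/(4πt·(n_e·A·C_max)²).
n_e·A·C_max = 0.20 × 28.1 × 0.798 = 4.485 kg/m.
D = 137²/(4π × 1780 × 4.485²) = 0.0417 m²/day.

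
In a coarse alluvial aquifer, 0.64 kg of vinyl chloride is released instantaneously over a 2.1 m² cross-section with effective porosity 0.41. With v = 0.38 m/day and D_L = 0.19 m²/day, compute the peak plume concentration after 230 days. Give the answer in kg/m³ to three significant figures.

The peak of an instantaneous 1D plume sits at x = vt; there the Gaussian factor is 1 and C_max = M/(n_e·A·√(4πDt)), where n_e·A is the pore area the mass is dissolved in.
√(4πDt) = √(4π × 0.19 × 230) = 23.43 m, so C_max = 0.64/(0.41 × 2.1 × 23.43) = 0.0317 kg/m³.

0.0317 kg/m³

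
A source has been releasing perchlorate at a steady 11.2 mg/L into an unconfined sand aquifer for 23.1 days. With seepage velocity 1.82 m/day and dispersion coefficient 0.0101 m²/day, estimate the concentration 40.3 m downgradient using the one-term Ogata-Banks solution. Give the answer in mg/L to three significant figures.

For a continuous step input, C/C₀ ≈ ½·erfc((x−vt)/(2√(Dt))).
vt = 1.82 × 23.1 = 42.042 m and 2√(Dt) = 2√(0.0101 × 23.1) = 0.9660 m.
Argument (x−vt)/(2√(Dt)) = (40.3 − 42.042)/0.9660 = -1.803; ½·erfc(-1.803) = 0.9946.
C = 11.2 × 0.9946 = 11.1 mg/L.

11.1 mg/L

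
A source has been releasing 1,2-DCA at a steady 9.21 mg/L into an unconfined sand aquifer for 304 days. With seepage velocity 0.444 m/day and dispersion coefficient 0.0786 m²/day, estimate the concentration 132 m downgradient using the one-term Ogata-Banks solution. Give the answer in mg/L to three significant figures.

6.14 mg/L

For a continuous step input, C/C₀ ≈ ½·erfc((x−vt)/(2√(Dt))).
vt = 0.444 × 304 = 134.976 m and 2√(Dt) = 2√(0.0786 × 304) = 9.776 m.
Argument (x−vt)/(2√(Dt)) = (132 − 134.976)/9.776 = -0.3044; ½·erfc(-0.3044) = 0.6666.
C = 9.21 × 0.6666 = 6.14 mg/L.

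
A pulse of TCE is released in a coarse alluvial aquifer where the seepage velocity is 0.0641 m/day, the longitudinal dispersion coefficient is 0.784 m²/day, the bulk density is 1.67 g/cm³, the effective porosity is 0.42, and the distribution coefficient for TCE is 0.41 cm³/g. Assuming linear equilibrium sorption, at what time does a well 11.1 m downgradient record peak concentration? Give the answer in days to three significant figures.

Retardation factor R = 1 + ρ_b·K_d/n = 1 + 1.67 × 0.41/0.42 = 2.630.
Sorption retards both mechanisms: v_R = v/R = 0.02437 m/day, D_R = D/R = 0.2981 m²/day.
Peak time from v_R²t² + 2D_R t − x² = 0: t = (√(D_R² + v_R²x²) − D_R)/v_R².
√(D_R² + v_R²x²) = √(0.2981² + 0.02437² × 11.1²) = 0.4025; v_R² = 0.0005939.
t = (0.4025 − 0.2981)/0.0005939 = 176 days.

176 days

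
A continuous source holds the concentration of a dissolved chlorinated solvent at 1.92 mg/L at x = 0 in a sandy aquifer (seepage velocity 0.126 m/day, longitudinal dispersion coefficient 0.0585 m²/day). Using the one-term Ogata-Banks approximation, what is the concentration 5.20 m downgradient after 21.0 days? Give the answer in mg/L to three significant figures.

For a continuous step input, C/C₀ ≈ ½·erfc((x−vt)/(2√(Dt))).
vt = 0.126 × 21.0 = 2.646 m and 2√(Dt) = 2√(0.0585 × 21.0) = 2.217 m.
Argument (x−vt)/(2√(Dt)) = (5.20 − 2.646)/2.217 = 1.152; ½·erfc(1.152) = 0.05164.
C = 1.92 × 0.05164 = 0.0991 mg/L.

0.0991 mg/L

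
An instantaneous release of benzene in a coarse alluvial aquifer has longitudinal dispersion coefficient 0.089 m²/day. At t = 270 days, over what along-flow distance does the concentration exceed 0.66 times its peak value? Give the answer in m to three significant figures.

12.6 m

The plume is Gaussian with σ = √(2Dt) = √(2 × 0.089 × 270) = 6.933 m.
C/C_peak = exp(−Δx²/(2σ²)) = 0.66 ⇒ Δx = σ·√(−2 ln 0.66) = 6.933 × 0.9116 = 6.320 m.
Width = 2Δx = 12.6 m.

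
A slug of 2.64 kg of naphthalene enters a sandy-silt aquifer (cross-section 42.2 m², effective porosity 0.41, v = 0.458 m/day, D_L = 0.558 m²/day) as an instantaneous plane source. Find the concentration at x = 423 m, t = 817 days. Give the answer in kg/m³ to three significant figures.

For an instantaneous plane source, C(x,t) = M/(n_e·A·√(4πDt)) · exp(−(x−vt)²/(4Dt)), with n_e·A the pore (flow) area.
Plume center vt = 0.458 × 817 = 374.186 m, so the well at 423 m is 48.814 m downgradient of the peak.
√(4πDt) = 75.69 m, giving peak height M/(n_e·A·√(4πDt)) = 2.64/(0.41 × 42.2 × 75.69) = 0.002016 kg/m³.
(x−vt)²/(4Dt) = (48.814)²/(4 × 0.558 × 817) = 1.307; exp(−1.307) = 0.2706.
C = 0.002016 × 0.2706 = 0.000546 kg/m³.

0.000546 kg/m³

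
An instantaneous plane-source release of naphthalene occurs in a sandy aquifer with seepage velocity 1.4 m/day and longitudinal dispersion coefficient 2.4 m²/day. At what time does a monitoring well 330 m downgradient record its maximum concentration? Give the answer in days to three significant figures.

For the 1D instantaneous-source solution, setting ∂C/∂t = 0 at fixed x gives v²t² + 2Dt − x² = 0, so t = (√(D² + v²x²) − D)/v².
√(D² + v²x²) = √(2.4² + 1.4² × 330²) = 462.0; v² = 1.96.
t = (462.0 − 2.4)/1.96 = 234 days (vs. the pure-advection estimate x/v = 236 d).

234 days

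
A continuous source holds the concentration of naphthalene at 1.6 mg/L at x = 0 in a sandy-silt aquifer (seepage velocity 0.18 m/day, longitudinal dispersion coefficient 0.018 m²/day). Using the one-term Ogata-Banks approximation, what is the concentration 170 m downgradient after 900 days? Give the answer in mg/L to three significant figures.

0.128 mg/L

For a continuous step input, C/C₀ ≈ ½·erfc((x−vt)/(2√(Dt))).
vt = 0.18 × 900 = 162 m and 2√(Dt) = 2√(0.018 × 900) = 8.050 m.
Argument (x−vt)/(2√(Dt)) = (170 − 162)/8.050 = 0.9938; ½·erfc(0.9938) = 0.07994.
C = 1.6 × 0.07994 = 0.128 mg/L.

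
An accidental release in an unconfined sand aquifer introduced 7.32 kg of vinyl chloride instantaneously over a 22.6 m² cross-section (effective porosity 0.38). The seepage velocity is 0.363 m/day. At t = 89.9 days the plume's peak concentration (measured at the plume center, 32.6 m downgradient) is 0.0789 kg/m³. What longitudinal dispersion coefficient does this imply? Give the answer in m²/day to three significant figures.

0.103 m²/day

At the plume center C_max = M/(n_e·A·√(4πDt)), so D = M²/(4πt·(n_e·A·C_max)²).
n_e·A·C_max = 0.38 × 22.6 × 0.0789 = 0.6776 kg/m.
D = 7.32²/(4π × 89.9 × 0.6776²) = 0.103 m²/day.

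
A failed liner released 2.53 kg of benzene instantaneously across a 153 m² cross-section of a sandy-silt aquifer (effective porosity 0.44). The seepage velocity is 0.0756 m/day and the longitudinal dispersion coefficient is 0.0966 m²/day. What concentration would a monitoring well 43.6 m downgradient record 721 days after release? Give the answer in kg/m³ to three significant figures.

0.000829 kg/m³

For an instantaneous plane source, C(x,t) = M/(n_e·A·√(4πDt)) · exp(−(x−vt)²/(4Dt)), with n_e·A the pore (flow) area.
Plume center vt = 0.0756 × 721 = 54.5076 m, so the well at 43.6 m is 10.9076 m upgradient of the peak.
√(4πDt) = 29.58 m, giving peak height M/(n_e·A·√(4πDt)) = 2.53/(0.44 × 153 × 29.58) = 0.001271 kg/m³.
(x−vt)²/(4Dt) = (-10.9076)²/(4 × 0.0966 × 721) = 0.4271; exp(−0.4271) = 0.6524.
C = 0.001271 × 0.6524 = 0.000829 kg/m³.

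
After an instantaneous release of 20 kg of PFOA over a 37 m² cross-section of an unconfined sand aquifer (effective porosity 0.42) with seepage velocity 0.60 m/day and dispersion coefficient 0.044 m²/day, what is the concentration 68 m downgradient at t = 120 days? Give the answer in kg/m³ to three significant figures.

For an instantaneous plane source, C(x,t) = M/(n_e·A·√(4πDt)) · exp(−(x−vt)²/(4Dt)), with n_e·A the pore (flow) area.
Plume center vt = 0.60 × 120 = 72 m, so the well at 68 m is 4 m upgradient of the peak.
√(4πDt) = 8.146 m, giving peak height M/(n_e·A·√(4πDt)) = 20/(0.42 × 37 × 8.146) = 0.1580 kg/m³.
(x−vt)²/(4Dt) = (-4)²/(4 × 0.044 × 120) = 0.7576; exp(−0.7576) = 0.4688.
C = 0.1580 × 0.4688 = 0.0741 kg/m³.

0.0741 kg/m³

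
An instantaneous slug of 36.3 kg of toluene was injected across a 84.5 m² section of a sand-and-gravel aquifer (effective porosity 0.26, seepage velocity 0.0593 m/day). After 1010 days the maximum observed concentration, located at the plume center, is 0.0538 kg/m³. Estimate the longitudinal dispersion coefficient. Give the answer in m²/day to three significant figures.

0.0743 m²/day

At the plume center C_max = M/(n_e·A·√(4πDt)), so D = M²/(4πt·(n_e·A·C_max)²).
n_e·A·C_max = 0.26 × 84.5 × 0.0538 = 1.182 kg/m.
D = 36.3²/(4π × 1010 × 1.182²) = 0.0743 m²/day.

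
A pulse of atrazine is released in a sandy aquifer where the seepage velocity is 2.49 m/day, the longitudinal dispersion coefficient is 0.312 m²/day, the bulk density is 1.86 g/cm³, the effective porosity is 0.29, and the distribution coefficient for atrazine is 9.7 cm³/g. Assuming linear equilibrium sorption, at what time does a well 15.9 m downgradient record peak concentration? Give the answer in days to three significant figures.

Retardation factor R = 1 + ρ_b·K_d/n = 1 + 1.86 × 9.7/0.29 = 63.21.
Sorption retards both mechanisms: v_R = v/R = 0.03939 m/day, D_R = D/R = 0.004936 m²/day.
Peak time from v_R²t² + 2D_R t − x² = 0: t = (√(D_R² + v_R²x²) − D_R)/v_R².
√(D_R² + v_R²x²) = √(0.004936² + 0.03939² × 15.9²) = 0.6263; v_R² = 0.001552.
t = (0.6263 − 0.004936)/0.001552 = 400 days.

400 days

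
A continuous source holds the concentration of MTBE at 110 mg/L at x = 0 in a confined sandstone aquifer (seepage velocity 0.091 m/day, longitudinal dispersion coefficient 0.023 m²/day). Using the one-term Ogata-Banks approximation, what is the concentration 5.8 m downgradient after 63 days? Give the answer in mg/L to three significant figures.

For a continuous step input, C/C₀ ≈ ½·erfc((x−vt)/(2√(Dt))).
vt = 0.091 × 63 = 5.733 m and 2√(Dt) = 2√(0.023 × 63) = 2.407 m.
Argument (x−vt)/(2√(Dt)) = (5.8 − 5.733)/2.407 = 0.02784; ½·erfc(0.02784) = 0.4843.
C = 110 × 0.4843 = 53.3 mg/L.

53.3 mg/L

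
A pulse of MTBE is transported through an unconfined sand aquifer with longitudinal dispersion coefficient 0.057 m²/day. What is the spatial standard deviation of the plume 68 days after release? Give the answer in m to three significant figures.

Dispersive spreading gives a Gaussian with σ² = 2Dt; advection only shifts the center.
σ = √(2 × 0.057 × 68) = 2.78 m.

2.78 m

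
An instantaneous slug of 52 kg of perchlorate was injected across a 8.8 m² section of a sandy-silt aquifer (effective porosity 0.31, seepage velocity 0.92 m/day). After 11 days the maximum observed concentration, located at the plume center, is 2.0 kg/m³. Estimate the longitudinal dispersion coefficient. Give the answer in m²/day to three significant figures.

At the plume center C_max = M/(n_e·A·√(4πDt)), so D = M²/(4πt·(n_e·A·C_max)²).
n_e·A·C_max = 0.31 × 8.8 × 2.0 = 5.456 kg/m.
D = 52²/(4π × 11 × 5.456²) = 0.657 m²/day.

0.657 m²/day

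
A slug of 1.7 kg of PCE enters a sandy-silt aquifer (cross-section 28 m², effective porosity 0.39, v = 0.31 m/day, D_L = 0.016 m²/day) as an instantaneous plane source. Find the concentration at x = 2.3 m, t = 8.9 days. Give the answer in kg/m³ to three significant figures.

0.0804 kg/m³

For an instantaneous plane source, C(x,t) = M/(n_e·A·√(4πDt)) · exp(−(x−vt)²/(4Dt)), with n_e·A the pore (flow) area.
Plume center vt = 0.31 × 8.9 = 2.759 m, so the well at 2.3 m is 0.459 m upgradient of the peak.
√(4πDt) = 1.338 m, giving peak height M/(n_e·A·√(4πDt)) = 1.7/(0.39 × 28 × 1.338) = 0.1164 kg/m³.
(x−vt)²/(4Dt) = (-0.459)²/(4 × 0.016 × 8.9) = 0.3699; exp(−0.3699) = 0.6908.
C = 0.1164 × 0.6908 = 0.0804 kg/m³.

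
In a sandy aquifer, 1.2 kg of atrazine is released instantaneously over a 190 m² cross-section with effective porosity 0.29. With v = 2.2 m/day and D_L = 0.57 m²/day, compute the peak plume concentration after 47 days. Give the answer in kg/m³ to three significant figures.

The peak of an instantaneous 1D plume sits at x = vt; there the Gaussian factor is 1 and C_max = M/(n_e·A·√(4πDt)), where n_e·A is the pore area the mass is dissolved in.
√(4πDt) = √(4π × 0.57 × 47) = 18.35 m, so C_max = 1.2/(0.29 × 190 × 18.35) = 0.00119 kg/m³.

0.00119 kg/m³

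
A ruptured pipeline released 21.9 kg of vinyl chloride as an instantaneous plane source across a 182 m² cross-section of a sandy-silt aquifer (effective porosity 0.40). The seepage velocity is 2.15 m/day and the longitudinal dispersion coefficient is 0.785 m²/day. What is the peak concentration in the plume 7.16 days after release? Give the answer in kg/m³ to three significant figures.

The peak of an instantaneous 1D plume sits at x = vt; there the Gaussian factor is 1 and C_max = M/(n_e·A·√(4πDt)), where n_e·A is the pore area the mass is dissolved in.
√(4πDt) = √(4π × 0.785 × 7.16) = 8.404 m, so C_max = 21.9/(0.40 × 182 × 8.404) = 0.0358 kg/m³.

0.0358 kg/m³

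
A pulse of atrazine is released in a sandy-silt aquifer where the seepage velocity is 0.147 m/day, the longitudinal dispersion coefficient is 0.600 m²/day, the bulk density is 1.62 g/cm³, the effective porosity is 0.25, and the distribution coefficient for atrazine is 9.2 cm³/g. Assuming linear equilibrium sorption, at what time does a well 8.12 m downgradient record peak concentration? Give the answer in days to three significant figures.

Retardation factor R = 1 + ρ_b·K_d/n = 1 + 1.62 × 9.2/0.25 = 60.62.
Sorption retards both mechanisms: v_R = v/R = 0.002425 m/day, D_R = D/R = 0.009898 m²/day.
Peak time from v_R²t² + 2D_R t − x² = 0: t = (√(D_R² + v_R²x²) − D_R)/v_R².
√(D_R² + v_R²x²) = √(0.009898² + 0.002425² × 8.12²) = 0.02204; v_R² = 5.881e-06.
t = (0.02204 − 0.009898)/5.881e-06 = 2060 days.

2060 days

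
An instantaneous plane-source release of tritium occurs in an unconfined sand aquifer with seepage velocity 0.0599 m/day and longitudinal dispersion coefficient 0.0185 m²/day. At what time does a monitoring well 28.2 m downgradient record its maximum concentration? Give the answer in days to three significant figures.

466 days

For the 1D instantaneous-source solution, setting ∂C/∂t = 0 at fixed x gives v²t² + 2Dt − x² = 0, so t = (√(D² + v²x²) − D)/v².
√(D² + v²x²) = √(0.0185² + 0.0599² × 28.2²) = 1.689; v² = 0.00358801.
t = (1.689 − 0.0185)/0.00358801 = 466 days (vs. the pure-advection estimate x/v = 471 d).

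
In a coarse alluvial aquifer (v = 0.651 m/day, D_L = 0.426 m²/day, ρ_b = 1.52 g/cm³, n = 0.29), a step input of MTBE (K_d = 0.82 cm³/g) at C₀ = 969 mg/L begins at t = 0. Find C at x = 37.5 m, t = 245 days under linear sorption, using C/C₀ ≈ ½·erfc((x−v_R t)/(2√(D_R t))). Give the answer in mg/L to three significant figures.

Retardation factor R = 1 + ρ_b·K_d/n = 1 + 1.52 × 0.82/0.29 = 5.298.
Sorption retards both mechanisms: v_R = v/R = 0.1229 m/day, D_R = D/R = 0.08041 m²/day.
v_R·t = 0.1229 × 245 = 30.1105 m; 2√(D_R t) = 8.877 m; argument = (37.5 − 30.1105)/8.877 = 0.8324.
C = C₀ × ½·erfc(0.8324) = 969 × 0.1196 = 116 mg/L.

116 mg/L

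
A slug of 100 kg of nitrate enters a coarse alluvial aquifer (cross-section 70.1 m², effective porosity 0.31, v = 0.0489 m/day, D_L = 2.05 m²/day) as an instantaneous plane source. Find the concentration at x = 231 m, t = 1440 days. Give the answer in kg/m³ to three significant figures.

For an instantaneous plane source, C(x,t) = M/(n_e·A·√(4πDt)) · exp(−(x−vt)²/(4Dt)), with n_e·A the pore (flow) area.
Plume center vt = 0.0489 × 1440 = 70.416 m, so the well at 231 m is 160.584 m downgradient of the peak.
√(4πDt) = 192.6 m, giving peak height M/(n_e·A·√(4πDt)) = 100/(0.31 × 70.1 × 192.6) = 0.02389 kg/m³.
(x−vt)²/(4Dt) = (160.584)²/(4 × 2.05 × 1440) = 2.184; exp(−2.184) = 0.1126.
C = 0.02389 × 0.1126 = 0.00269 kg/m³.

0.00269 kg/m³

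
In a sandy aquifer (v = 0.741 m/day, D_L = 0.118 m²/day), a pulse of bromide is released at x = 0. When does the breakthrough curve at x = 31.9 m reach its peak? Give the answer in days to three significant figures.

For the 1D instantaneous-source solution, setting ∂C/∂t = 0 at fixed x gives v²t² + 2Dt − x² = 0, so t = (√(D² + v²x²) − D)/v².
√(D² + v²x²) = √(0.118² + 0.741² × 31.9²) = 23.64; v² = 0.549081.
t = (23.64 − 0.118)/0.549081 = 42.8 days (vs. the pure-advection estimate x/v = 43.0 d).

42.8 days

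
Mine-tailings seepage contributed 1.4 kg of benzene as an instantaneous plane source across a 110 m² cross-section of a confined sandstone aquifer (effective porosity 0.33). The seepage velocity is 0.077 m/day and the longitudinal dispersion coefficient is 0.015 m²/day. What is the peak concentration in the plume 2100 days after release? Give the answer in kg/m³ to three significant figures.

The peak of an instantaneous 1D plume sits at x = vt; there the Gaussian factor is 1 and C_max = M/(n_e·A·√(4πDt)), where n_e·A is the pore area the mass is dissolved in.
√(4πDt) = √(4π × 0.015 × 2100) = 19.90 m, so C_max = 1.4/(0.33 × 110 × 19.90) = 0.00194 kg/m³.

0.00194 kg/m³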